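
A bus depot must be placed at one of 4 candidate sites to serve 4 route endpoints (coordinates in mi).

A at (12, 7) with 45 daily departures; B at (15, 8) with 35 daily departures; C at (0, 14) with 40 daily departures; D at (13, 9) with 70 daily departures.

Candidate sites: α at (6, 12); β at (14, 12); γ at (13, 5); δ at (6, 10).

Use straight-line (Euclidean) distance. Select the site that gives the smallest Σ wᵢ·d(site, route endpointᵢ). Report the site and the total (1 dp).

Total weighted distance at each candidate:
  α (6, 12): total = 1482.3
  β (14, 12): total = 1173.7
  γ (13, 5): total = 1139.3
  δ (6, 10): total = 1408.0
Minimum is at γ with total 1139.3 mi.

γ, total 1139.3 mi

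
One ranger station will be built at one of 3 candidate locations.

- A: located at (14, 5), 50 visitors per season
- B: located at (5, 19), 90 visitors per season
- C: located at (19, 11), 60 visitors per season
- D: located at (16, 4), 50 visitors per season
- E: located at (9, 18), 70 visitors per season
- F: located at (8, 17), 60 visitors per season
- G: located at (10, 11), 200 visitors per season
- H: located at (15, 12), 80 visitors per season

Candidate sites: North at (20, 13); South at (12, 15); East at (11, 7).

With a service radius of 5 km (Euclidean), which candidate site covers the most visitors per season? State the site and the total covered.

Coverage radius r = 5 km; a point is covered iff (Δx)²+(Δy)² ≤ 5² = 25.
  North (20, 13): covers {C} → 60
  South (12, 15): covers {E, F, G, H} → 410
  East (11, 7): covers {A, G} → 250
Maximum coverage at South: 410 visitors per season.

South, covering 410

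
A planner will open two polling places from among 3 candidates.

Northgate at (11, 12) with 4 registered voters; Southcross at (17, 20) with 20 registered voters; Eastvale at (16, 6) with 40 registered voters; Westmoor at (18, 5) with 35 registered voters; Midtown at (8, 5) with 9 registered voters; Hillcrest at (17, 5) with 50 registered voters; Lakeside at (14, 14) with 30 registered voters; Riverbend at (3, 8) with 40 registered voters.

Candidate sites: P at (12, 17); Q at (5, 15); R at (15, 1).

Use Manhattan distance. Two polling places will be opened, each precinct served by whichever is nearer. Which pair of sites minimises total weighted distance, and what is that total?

{Q, R}, total 1920

Evaluate every pair (each demand assigned to the nearer of the two):
  {Q, R}: total = 1920
  {P, R}: total = 1938
  {P, Q}: total = 2891
Best pair: {Q, R} with total 1920.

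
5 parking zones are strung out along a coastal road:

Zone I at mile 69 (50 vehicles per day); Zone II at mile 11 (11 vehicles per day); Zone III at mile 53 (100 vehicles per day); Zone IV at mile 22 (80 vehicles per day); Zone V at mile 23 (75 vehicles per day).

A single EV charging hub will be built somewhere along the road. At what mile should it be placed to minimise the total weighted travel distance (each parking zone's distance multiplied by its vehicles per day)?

For a sum of weighted absolute distances on a line, the optimum is the weighted median (not the mean). Total weight W = 316; half-weight = 158.
Sort by position and accumulate weight:
  mile 11 (Zone II, w=11) → cum 11
  mile 22 (Zone IV, w=80) → cum 91
  mile 23 (Zone V, w=75) → cum 166  ≥ 158 → median here
  mile 53 (Zone III, w=100) → cum 266
  mile 69 (Zone I, w=50) → cum 316
Optimal location: mile 23.

x = 23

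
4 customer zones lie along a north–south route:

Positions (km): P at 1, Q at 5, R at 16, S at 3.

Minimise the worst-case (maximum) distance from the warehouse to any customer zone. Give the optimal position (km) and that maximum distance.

The 1-center on a line is the midpoint of the two extreme points: leftmost at 1, rightmost at 16.
Optimal location = (1 + 16)/2 = 8.5; maximum distance = (16 − 1)/2 = 7.5.

location 8.5, max distance 7.5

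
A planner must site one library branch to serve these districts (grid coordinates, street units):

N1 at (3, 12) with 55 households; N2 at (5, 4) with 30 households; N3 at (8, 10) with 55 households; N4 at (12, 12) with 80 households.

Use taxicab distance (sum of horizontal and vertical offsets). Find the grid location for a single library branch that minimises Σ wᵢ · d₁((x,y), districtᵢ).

(8, 12)

Manhattan distance separates: Σwᵢ(|x−xᵢ|+|y−yᵢ|) = Σwᵢ|x−xᵢ| + Σwᵢ|y−yᵢ|, so x and y are optimised independently as 1-D weighted medians.
Total weight W = 220; half = 110.
x-coordinate, sorted with cumulative weight:
  x=3 (N1, w=55) cum 55
  x=5 (N2, w=30) cum 85
  x=8 (N3, w=55) cum 140  ← median
  x=12 (N4, w=80) cum 220
⇒ x* = 8
y-coordinate, sorted with cumulative weight:
  y=4 (N2, w=30) cum 30
  y=10 (N3, w=55) cum 85
  y=12 (N1, w=55) cum 140  ← median
  y=12 (N4, w=80) cum 220
⇒ y* = 12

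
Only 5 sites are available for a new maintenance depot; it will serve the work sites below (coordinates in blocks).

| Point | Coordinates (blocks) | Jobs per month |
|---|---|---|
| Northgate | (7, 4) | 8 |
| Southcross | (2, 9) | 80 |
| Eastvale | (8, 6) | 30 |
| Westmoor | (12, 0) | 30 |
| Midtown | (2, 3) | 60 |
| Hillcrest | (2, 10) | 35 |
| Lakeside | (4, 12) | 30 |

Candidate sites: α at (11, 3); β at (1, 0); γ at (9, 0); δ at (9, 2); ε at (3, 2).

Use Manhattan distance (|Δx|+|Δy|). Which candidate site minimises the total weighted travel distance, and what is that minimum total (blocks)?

ε, total 2053 blocks

Total weighted distance at each candidate:
  α (11, 3): total = 3120
  β (1, 0): total = 2675
  γ (9, 0): total = 3333
  δ (9, 2): total = 2907
  ε (3, 2): total = 2053
Minimum is at ε with total 2053 blocks.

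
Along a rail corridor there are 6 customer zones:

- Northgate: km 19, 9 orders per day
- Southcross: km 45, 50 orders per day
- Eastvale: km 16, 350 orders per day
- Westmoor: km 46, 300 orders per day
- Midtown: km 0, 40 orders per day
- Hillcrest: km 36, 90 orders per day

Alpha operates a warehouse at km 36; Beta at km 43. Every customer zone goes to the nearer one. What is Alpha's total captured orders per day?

489

The indifferent point is the midpoint (36+43)/2 = 39.5; customer zones left of it (closer to Alpha at 36) go to Alpha, those right go to Beta.
  Midtown at 0 (w=40) → Alpha
  Eastvale at 16 (w=350) → Alpha
  Northgate at 19 (w=9) → Alpha
  Hillcrest at 36 (w=90) → Alpha
  Southcross at 45 (w=50) → Beta
  Westmoor at 46 (w=300) → Beta
Alpha captures 489; Beta captures 350.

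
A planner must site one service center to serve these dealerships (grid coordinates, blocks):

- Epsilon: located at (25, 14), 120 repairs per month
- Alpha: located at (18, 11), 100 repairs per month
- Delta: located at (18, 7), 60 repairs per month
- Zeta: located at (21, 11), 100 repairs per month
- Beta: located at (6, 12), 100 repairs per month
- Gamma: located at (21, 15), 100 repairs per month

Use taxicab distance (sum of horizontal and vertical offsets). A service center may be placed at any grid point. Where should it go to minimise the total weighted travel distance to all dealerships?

Manhattan distance separates: Σwᵢ(|x−xᵢ|+|y−yᵢ|) = Σwᵢ|x−xᵢ| + Σwᵢ|y−yᵢ|, so x and y are optimised independently as 1-D weighted medians.
Total weight W = 580; half = 290.
x-coordinate, sorted with cumulative weight:
  x=6 (Beta, w=100) cum 100
  x=18 (Alpha, w=100) cum 200
  x=18 (Delta, w=60) cum 260
  x=21 (Zeta, w=100) cum 360  ← median
  x=21 (Gamma, w=100) cum 460
  x=25 (Epsilon, w=120) cum 580
⇒ x* = 21
y-coordinate, sorted with cumulative weight:
  y=7 (Delta, w=60) cum 60
  y=11 (Alpha, w=100) cum 160
  y=11 (Zeta, w=100) cum 260
  y=12 (Beta, w=100) cum 360  ← median
  y=14 (Epsilon, w=120) cum 480
  y=15 (Gamma, w=100) cum 580
⇒ y* = 12

(21, 12)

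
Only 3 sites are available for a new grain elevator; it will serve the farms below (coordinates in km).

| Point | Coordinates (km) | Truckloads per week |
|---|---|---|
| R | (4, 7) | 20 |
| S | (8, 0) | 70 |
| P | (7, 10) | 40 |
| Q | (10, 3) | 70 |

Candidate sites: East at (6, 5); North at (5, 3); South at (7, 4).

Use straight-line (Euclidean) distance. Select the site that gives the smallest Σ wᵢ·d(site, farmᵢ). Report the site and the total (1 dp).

Total weighted distance at each candidate:
  East (6, 5): total = 950.5
  North (5, 3): total = 1020.7
  South (7, 4): total = 834.8
Minimum is at South with total 834.8 km.

South, total 834.8 km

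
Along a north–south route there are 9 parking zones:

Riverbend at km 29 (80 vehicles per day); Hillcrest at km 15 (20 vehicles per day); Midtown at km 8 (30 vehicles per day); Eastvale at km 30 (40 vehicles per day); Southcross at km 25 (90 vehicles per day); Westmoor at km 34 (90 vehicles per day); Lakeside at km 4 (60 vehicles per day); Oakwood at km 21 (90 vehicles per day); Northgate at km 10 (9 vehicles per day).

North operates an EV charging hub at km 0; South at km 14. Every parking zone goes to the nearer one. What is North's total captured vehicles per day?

60

The indifferent point is the midpoint (0+14)/2 = 7; parking zones left of it (closer to North at 0) go to North, those right go to South.
  Lakeside at 4 (w=60) → North
  Midtown at 8 (w=30) → South
  Northgate at 10 (w=9) → South
  Hillcrest at 15 (w=20) → South
  Oakwood at 21 (w=90) → South
  Southcross at 25 (w=90) → South
  Riverbend at 29 (w=80) → South
  Eastvale at 30 (w=40) → South
  Westmoor at 34 (w=90) → South
North captures 60; South captures 449.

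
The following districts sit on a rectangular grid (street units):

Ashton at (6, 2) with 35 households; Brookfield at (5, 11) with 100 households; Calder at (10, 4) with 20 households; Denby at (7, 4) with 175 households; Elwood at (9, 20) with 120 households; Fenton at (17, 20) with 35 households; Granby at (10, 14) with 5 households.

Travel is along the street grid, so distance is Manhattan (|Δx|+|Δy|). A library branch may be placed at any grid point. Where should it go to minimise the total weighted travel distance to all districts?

Manhattan distance separates: Σwᵢ(|x−xᵢ|+|y−yᵢ|) = Σwᵢ|x−xᵢ| + Σwᵢ|y−yᵢ|, so x and y are optimised independently as 1-D weighted medians.
Total weight W = 490; half = 245.
x-coordinate, sorted with cumulative weight:
  x=5 (Brookfield, w=100) cum 100
  x=6 (Ashton, w=35) cum 135
  x=7 (Denby, w=175) cum 310  ← median
  x=9 (Elwood, w=120) cum 430
  x=10 (Calder, w=20) cum 450
  x=10 (Granby, w=5) cum 455
  x=17 (Fenton, w=35) cum 490
⇒ x* = 7
y-coordinate, sorted with cumulative weight:
  y=2 (Ashton, w=35) cum 35
  y=4 (Calder, w=20) cum 55
  y=4 (Denby, w=175) cum 230
  y=11 (Brookfield, w=100) cum 330  ← median
  y=14 (Granby, w=5) cum 335
  y=20 (Elwood, w=120) cum 455
  y=20 (Fenton, w=35) cum 490
⇒ y* = 11

(7, 11)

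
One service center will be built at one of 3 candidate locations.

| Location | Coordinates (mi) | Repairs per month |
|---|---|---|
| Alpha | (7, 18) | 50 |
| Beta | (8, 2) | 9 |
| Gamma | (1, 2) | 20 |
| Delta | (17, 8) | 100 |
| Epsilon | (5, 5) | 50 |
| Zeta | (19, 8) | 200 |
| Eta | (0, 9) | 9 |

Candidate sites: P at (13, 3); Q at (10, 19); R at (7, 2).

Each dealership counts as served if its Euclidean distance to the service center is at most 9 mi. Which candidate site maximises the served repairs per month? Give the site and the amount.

P, covering 359

Coverage radius r = 9 mi; a point is covered iff (Δx)²+(Δy)² ≤ 9² = 81.
  P (13, 3): covers {Beta, Delta, Epsilon, Zeta} → 359
  Q (10, 19): covers {Alpha} → 50
  R (7, 2): covers {Beta, Gamma, Epsilon} → 79
Maximum coverage at P: 359 repairs per month.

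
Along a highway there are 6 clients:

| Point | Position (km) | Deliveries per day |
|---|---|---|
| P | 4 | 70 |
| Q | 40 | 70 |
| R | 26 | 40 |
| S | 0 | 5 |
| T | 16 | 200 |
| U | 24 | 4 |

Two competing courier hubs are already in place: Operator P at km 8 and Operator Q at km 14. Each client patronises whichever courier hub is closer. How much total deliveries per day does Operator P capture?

The indifferent point is the midpoint (8+14)/2 = 11; clients left of it (closer to Operator P at 8) go to Operator P, those right go to Operator Q.
  S at 0 (w=5) → Operator P
  P at 4 (w=70) → Operator P
  T at 16 (w=200) → Operator Q
  U at 24 (w=4) → Operator Q
  R at 26 (w=40) → Operator Q
  Q at 40 (w=70) → Operator Q
Operator P captures 75; Operator Q captures 314.

75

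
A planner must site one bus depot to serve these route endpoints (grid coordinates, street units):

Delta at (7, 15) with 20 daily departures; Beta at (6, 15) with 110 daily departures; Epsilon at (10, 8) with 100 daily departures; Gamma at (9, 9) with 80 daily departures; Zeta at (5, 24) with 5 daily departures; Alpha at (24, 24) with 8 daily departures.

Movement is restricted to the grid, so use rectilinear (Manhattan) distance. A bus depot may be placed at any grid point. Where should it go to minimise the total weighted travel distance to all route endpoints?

(9, 9)

Manhattan distance separates: Σwᵢ(|x−xᵢ|+|y−yᵢ|) = Σwᵢ|x−xᵢ| + Σwᵢ|y−yᵢ|, so x and y are optimised independently as 1-D weighted medians.
Total weight W = 323; half = 161.5.
x-coordinate, sorted with cumulative weight:
  x=5 (Zeta, w=5) cum 5
  x=6 (Beta, w=110) cum 115
  x=7 (Delta, w=20) cum 135
  x=9 (Gamma, w=80) cum 215  ← median
  x=10 (Epsilon, w=100) cum 315
  x=24 (Alpha, w=8) cum 323
⇒ x* = 9
y-coordinate, sorted with cumulative weight:
  y=8 (Epsilon, w=100) cum 100
  y=9 (Gamma, w=80) cum 180  ← median
  y=15 (Delta, w=20) cum 200
  y=15 (Beta, w=110) cum 310
  y=24 (Zeta, w=5) cum 315
  y=24 (Alpha, w=8) cum 323
⇒ y* = 9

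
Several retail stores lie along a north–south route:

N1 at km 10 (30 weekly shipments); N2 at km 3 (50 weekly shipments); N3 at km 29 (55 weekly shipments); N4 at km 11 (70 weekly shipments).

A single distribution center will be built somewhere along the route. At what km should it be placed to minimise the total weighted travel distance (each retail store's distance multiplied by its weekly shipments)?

For a sum of weighted absolute distances on a line, the optimum is the weighted median (not the mean). Total weight W = 205; half-weight = 102.5.
Sort by position and accumulate weight:
  km 3 (N2, w=50) → cum 50
  km 10 (N1, w=30) → cum 80
  km 11 (N4, w=70) → cum 150  ≥ 102.5 → median here
  km 29 (N3, w=55) → cum 205
Optimal location: km 11.

x = 11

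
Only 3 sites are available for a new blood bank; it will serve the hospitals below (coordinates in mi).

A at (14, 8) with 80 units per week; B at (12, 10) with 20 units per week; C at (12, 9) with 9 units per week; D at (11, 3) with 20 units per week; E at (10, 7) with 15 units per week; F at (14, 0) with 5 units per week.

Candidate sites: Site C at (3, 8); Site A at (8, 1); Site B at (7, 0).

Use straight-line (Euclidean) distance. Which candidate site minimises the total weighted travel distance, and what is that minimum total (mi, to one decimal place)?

Site A, total 1212.4 mi

Total weighted distance at each candidate:
  Site C (3, 8): total = 1508.6
  Site A (8, 1): total = 1212.4
  Site B (7, 0): total = 1415.9
Minimum is at Site A with total 1212.4 mi.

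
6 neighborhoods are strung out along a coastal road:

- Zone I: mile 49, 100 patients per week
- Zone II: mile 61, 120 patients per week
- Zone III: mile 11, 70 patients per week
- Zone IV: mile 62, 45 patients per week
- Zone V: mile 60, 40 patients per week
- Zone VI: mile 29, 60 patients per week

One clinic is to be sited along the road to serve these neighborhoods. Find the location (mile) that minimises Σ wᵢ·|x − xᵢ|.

x = 49

For a sum of weighted absolute distances on a line, the optimum is the weighted median (not the mean). Total weight W = 435; half-weight = 217.5.
Sort by position and accumulate weight:
  mile 11 (Zone III, w=70) → cum 70
  mile 29 (Zone VI, w=60) → cum 130
  mile 49 (Zone I, w=100) → cum 230  ≥ 217.5 → median here
  mile 60 (Zone V, w=40) → cum 270
  mile 61 (Zone II, w=120) → cum 390
  mile 62 (Zone IV, w=45) → cum 435
Optimal location: mile 49.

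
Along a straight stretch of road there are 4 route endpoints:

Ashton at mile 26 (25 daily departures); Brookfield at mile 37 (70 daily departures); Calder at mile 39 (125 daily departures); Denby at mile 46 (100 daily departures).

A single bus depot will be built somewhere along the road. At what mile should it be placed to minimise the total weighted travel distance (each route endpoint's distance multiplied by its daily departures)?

x = 39

For a sum of weighted absolute distances on a line, the optimum is the weighted median (not the mean). Total weight W = 320; half-weight = 160.
Sort by position and accumulate weight:
  mile 26 (Ashton, w=25) → cum 25
  mile 37 (Brookfield, w=70) → cum 95
  mile 39 (Calder, w=125) → cum 220  ≥ 160 → median here
  mile 46 (Denby, w=100) → cum 320
Optimal location: mile 39.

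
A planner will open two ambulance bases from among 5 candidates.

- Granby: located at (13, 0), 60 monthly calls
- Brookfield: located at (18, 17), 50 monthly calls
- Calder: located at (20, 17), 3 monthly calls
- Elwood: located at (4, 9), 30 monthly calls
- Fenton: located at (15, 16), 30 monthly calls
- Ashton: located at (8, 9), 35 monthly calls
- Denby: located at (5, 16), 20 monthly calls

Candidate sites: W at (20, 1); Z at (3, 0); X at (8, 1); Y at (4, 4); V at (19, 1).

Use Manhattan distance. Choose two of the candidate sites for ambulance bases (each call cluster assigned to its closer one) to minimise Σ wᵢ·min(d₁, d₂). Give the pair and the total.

{Y, V}, total 2616

Evaluate every pair (each demand assigned to the nearer of the two):
  {Y, V}: total = 2616
  {W, Y}: total = 2753
  {X, V}: total = 2831
  {W, X}: total = 2908
  {Z, V}: total = 3041
  {X, Y}: total = 3094
  {W, Z}: total = 3178
  {Z, X}: total = 3344
  {Z, Y}: total = 3452
  {W, V}: total = 3823
Best pair: {Y, V} with total 2616.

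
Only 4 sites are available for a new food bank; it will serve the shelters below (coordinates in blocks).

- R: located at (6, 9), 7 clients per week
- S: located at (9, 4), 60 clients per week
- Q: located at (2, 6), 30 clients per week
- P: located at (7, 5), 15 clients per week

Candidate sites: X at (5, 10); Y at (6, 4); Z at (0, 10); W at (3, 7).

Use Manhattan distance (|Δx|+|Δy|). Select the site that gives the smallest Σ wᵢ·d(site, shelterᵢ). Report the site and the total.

Y, total 425 blocks

Total weighted distance at each candidate:
  X (5, 10): total = 929
  Y (6, 4): total = 425
  Z (0, 10): total = 1309
  W (3, 7): total = 725
Minimum is at Y with total 425 blocks.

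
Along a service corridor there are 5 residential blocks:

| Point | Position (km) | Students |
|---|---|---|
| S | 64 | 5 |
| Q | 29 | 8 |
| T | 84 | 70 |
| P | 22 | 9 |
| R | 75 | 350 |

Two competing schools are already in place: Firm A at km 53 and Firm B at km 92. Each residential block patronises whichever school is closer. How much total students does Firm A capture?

22

The indifferent point is the midpoint (53+92)/2 = 72.5; residential blocks left of it (closer to Firm A at 53) go to Firm A, those right go to Firm B.
  P at 22 (w=9) → Firm A
  Q at 29 (w=8) → Firm A
  S at 64 (w=5) → Firm A
  R at 75 (w=350) → Firm B
  T at 84 (w=70) → Firm B
Firm A captures 22; Firm B captures 420.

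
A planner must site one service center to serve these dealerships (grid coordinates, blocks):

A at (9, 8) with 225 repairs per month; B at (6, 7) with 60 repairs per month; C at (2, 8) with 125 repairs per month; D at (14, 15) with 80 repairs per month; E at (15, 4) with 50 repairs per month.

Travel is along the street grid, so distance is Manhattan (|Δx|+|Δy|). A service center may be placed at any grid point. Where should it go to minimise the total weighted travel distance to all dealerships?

(9, 8)

Manhattan distance separates: Σwᵢ(|x−xᵢ|+|y−yᵢ|) = Σwᵢ|x−xᵢ| + Σwᵢ|y−yᵢ|, so x and y are optimised independently as 1-D weighted medians.
Total weight W = 540; half = 270.
x-coordinate, sorted with cumulative weight:
  x=2 (C, w=125) cum 125
  x=6 (B, w=60) cum 185
  x=9 (A, w=225) cum 410  ← median
  x=14 (D, w=80) cum 490
  x=15 (E, w=50) cum 540
⇒ x* = 9
y-coordinate, sorted with cumulative weight:
  y=4 (E, w=50) cum 50
  y=7 (B, w=60) cum 110
  y=8 (A, w=225) cum 335  ← median
  y=8 (C, w=125) cum 460
  y=15 (D, w=80) cum 540
⇒ y* = 8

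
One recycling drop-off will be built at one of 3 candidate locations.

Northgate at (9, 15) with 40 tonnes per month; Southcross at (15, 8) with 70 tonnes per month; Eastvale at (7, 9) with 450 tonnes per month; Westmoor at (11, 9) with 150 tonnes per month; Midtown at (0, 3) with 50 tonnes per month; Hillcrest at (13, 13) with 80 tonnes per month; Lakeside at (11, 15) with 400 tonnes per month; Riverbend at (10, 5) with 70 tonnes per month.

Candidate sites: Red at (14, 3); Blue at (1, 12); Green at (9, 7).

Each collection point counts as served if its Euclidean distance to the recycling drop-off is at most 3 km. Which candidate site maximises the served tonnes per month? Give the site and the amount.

Green, covering 670

Coverage radius r = 3 km; a point is covered iff (Δx)²+(Δy)² ≤ 3² = 9.
  Red (14, 3): covers {none} → 0
  Blue (1, 12): covers {none} → 0
  Green (9, 7): covers {Eastvale, Westmoor, Riverbend} → 670
Maximum coverage at Green: 670 tonnes per month.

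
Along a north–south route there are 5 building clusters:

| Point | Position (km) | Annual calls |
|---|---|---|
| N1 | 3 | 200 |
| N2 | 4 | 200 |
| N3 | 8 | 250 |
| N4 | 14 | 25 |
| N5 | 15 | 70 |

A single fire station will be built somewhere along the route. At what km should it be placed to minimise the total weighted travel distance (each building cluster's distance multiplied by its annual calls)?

For a sum of weighted absolute distances on a line, the optimum is the weighted median (not the mean). Total weight W = 745; half-weight = 372.5.
Sort by position and accumulate weight:
  km 3 (N1, w=200) → cum 200
  km 4 (N2, w=200) → cum 400  ≥ 372.5 → median here
  km 8 (N3, w=250) → cum 650
  km 14 (N4, w=25) → cum 675
  km 15 (N5, w=70) → cum 745
Optimal location: km 4.

x = 4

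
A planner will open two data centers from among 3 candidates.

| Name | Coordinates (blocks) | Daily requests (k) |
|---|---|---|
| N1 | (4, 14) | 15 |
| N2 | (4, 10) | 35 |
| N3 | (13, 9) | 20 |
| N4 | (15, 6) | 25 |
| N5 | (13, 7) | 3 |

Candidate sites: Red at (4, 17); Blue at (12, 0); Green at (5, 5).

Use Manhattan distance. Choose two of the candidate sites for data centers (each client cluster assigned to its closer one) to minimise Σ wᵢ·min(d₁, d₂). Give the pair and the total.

Evaluate every pair (each demand assigned to the nearer of the two):
  {Red, Blue}: total = 739
  {Red, Green}: total = 800
  {Blue, Green}: total = 809
Best pair: {Red, Blue} with total 739.

{Red, Blue}, total 739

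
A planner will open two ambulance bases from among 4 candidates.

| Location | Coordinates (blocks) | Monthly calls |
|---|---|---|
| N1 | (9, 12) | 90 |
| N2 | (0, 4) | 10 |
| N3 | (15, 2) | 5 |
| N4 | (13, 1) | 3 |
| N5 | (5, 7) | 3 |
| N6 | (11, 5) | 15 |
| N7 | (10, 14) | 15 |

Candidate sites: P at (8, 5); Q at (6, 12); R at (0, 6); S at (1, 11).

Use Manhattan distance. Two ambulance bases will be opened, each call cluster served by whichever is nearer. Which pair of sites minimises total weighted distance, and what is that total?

{P, Q}, total 587

Evaluate every pair (each demand assigned to the nearer of the two):
  {P, Q}: total = 587
  {Q, R}: total = 727
  {Q, S}: total = 787
  {P, R}: total = 1042
  {P, S}: total = 1102
  {R, S}: total = 1357
Best pair: {P, Q} with total 587.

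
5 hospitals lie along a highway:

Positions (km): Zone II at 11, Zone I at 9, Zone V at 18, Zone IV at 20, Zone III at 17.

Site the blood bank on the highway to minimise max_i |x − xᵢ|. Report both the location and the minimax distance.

The 1-center on a line is the midpoint of the two extreme points: leftmost at 9, rightmost at 20.
Optimal location = (9 + 20)/2 = 14.5; maximum distance = (20 − 9)/2 = 5.5.

location 14.5, max distance 5.5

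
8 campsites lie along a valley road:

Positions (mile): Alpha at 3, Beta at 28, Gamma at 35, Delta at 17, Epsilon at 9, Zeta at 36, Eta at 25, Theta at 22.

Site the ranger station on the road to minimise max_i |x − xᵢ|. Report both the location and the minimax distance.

The 1-center on a line is the midpoint of the two extreme points: leftmost at 3, rightmost at 36.
Optimal location = (3 + 36)/2 = 19.5; maximum distance = (36 − 3)/2 = 16.5.

location 19.5, max distance 16.5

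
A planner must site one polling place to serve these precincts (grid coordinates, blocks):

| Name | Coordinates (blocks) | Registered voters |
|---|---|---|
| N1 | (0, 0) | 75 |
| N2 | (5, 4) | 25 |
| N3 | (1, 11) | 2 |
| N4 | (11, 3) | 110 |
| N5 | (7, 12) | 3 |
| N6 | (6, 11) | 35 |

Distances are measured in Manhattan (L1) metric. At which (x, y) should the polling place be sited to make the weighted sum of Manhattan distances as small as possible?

(6, 3)

Manhattan distance separates: Σwᵢ(|x−xᵢ|+|y−yᵢ|) = Σwᵢ|x−xᵢ| + Σwᵢ|y−yᵢ|, so x and y are optimised independently as 1-D weighted medians.
Total weight W = 250; half = 125.
x-coordinate, sorted with cumulative weight:
  x=0 (N1, w=75) cum 75
  x=1 (N3, w=2) cum 77
  x=5 (N2, w=25) cum 102
  x=6 (N6, w=35) cum 137  ← median
  x=7 (N5, w=3) cum 140
  x=11 (N4, w=110) cum 250
⇒ x* = 6
y-coordinate, sorted with cumulative weight:
  y=0 (N1, w=75) cum 75
  y=3 (N4, w=110) cum 185  ← median
  y=4 (N2, w=25) cum 210
  y=11 (N3, w=2) cum 212
  y=11 (N6, w=35) cum 247
  y=12 (N5, w=3) cum 250
⇒ y* = 3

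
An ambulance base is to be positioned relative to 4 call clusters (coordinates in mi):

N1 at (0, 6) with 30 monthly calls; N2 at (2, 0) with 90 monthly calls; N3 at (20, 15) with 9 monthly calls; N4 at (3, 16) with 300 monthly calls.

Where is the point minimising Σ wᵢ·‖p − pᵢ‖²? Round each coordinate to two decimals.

(2.94, 11.92)

The minimiser of Σwᵢ‖p−pᵢ‖² is the weighted centroid p* = (Σwᵢpᵢ)/(Σwᵢ).
Σwᵢ = 429.
Σwᵢxᵢ = 30·0 + 90·2 + 9·20 + 300·3 = 1260.
Σwᵢyᵢ = 30·6 + 90·0 + 9·15 + 300·16 = 5115.
x* = 1260/429 = 2.94, y* = 5115/429 = 11.92.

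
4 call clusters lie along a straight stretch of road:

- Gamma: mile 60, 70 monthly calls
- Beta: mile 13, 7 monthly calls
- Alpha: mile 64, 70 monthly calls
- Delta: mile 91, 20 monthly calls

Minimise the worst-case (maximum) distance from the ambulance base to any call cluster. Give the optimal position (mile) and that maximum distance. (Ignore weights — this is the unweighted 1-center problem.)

location 52, max distance 39

The 1-center on a line is the midpoint of the two extreme points: leftmost at 13, rightmost at 91.
Optimal location = (13 + 91)/2 = 52; maximum distance = (91 − 13)/2 = 39.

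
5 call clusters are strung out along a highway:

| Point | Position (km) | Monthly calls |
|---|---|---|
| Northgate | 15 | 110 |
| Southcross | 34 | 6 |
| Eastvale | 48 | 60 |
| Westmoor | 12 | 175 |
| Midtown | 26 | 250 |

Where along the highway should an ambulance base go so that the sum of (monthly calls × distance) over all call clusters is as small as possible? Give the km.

x = 26

For a sum of weighted absolute distances on a line, the optimum is the weighted median (not the mean). Total weight W = 601; half-weight = 300.5.
Sort by position and accumulate weight:
  km 12 (Westmoor, w=175) → cum 175
  km 15 (Northgate, w=110) → cum 285
  km 26 (Midtown, w=250) → cum 535  ≥ 300.5 → median here
  km 34 (Southcross, w=6) → cum 541
  km 48 (Eastvale, w=60) → cum 601
Optimal location: km 26.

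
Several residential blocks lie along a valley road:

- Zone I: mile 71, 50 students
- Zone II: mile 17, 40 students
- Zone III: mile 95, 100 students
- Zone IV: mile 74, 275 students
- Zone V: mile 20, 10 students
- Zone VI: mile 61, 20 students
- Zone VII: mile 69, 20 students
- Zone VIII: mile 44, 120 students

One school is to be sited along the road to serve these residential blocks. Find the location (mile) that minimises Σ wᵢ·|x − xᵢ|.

x = 74

For a sum of weighted absolute distances on a line, the optimum is the weighted median (not the mean). Total weight W = 635; half-weight = 317.5.
Sort by position and accumulate weight:
  mile 17 (Zone II, w=40) → cum 40
  mile 20 (Zone V, w=10) → cum 50
  mile 44 (Zone VIII, w=120) → cum 170
  mile 61 (Zone VI, w=20) → cum 190
  mile 69 (Zone VII, w=20) → cum 210
  mile 71 (Zone I, w=50) → cum 260
  mile 74 (Zone IV, w=275) → cum 535  ≥ 317.5 → median here
  mile 95 (Zone III, w=100) → cum 635
Optimal location: mile 74.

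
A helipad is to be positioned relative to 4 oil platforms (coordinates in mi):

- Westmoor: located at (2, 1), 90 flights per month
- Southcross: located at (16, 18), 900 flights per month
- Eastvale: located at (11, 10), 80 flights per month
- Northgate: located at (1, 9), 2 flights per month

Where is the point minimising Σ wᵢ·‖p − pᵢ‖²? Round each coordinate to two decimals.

(14.42, 15.96)

The minimiser of Σwᵢ‖p−pᵢ‖² is the weighted centroid p* = (Σwᵢpᵢ)/(Σwᵢ).
Σwᵢ = 1072.
Σwᵢxᵢ = 90·2 + 900·16 + 80·11 + 2·1 = 15462.
Σwᵢyᵢ = 90·1 + 900·18 + 80·10 + 2·9 = 17108.
x* = 15462/1072 = 14.42, y* = 17108/1072 = 15.96.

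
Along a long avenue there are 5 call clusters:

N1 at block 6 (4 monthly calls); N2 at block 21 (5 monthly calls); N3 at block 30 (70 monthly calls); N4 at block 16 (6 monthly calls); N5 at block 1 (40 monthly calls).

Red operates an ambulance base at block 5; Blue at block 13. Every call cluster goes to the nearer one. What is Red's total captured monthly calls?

44

The indifferent point is the midpoint (5+13)/2 = 9; call clusters left of it (closer to Red at 5) go to Red, those right go to Blue.
  N5 at 1 (w=40) → Red
  N1 at 6 (w=4) → Red
  N4 at 16 (w=6) → Blue
  N2 at 21 (w=5) → Blue
  N3 at 30 (w=70) → Blue
Red captures 44; Blue captures 81.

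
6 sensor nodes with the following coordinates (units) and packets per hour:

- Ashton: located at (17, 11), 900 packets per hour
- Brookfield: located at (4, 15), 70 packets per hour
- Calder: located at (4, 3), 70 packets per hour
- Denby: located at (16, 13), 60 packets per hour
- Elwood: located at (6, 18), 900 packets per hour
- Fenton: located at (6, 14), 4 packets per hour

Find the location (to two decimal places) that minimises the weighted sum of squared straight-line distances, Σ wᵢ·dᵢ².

(11.10, 14.07)

The minimiser of Σwᵢ‖p−pᵢ‖² is the weighted centroid p* = (Σwᵢpᵢ)/(Σwᵢ).
Σwᵢ = 2004.
Σwᵢxᵢ = 900·17 + 70·4 + 70·4 + 60·16 + 900·6 + 4·6 = 22244.
Σwᵢyᵢ = 900·11 + 70·15 + 70·3 + 60·13 + 900·18 + 4·14 = 28196.
x* = 22244/2004 = 11.10, y* = 28196/2004 = 14.07.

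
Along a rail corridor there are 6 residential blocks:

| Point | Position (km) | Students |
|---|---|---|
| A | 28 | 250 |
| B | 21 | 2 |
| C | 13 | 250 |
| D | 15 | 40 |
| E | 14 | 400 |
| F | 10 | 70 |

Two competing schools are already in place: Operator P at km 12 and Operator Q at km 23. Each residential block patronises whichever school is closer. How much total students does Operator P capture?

760

The indifferent point is the midpoint (12+23)/2 = 17.5; residential blocks left of it (closer to Operator P at 12) go to Operator P, those right go to Operator Q.
  F at 10 (w=70) → Operator P
  C at 13 (w=250) → Operator P
  E at 14 (w=400) → Operator P
  D at 15 (w=40) → Operator P
  B at 21 (w=2) → Operator Q
  A at 28 (w=250) → Operator Q
Operator P captures 760; Operator Q captures 252.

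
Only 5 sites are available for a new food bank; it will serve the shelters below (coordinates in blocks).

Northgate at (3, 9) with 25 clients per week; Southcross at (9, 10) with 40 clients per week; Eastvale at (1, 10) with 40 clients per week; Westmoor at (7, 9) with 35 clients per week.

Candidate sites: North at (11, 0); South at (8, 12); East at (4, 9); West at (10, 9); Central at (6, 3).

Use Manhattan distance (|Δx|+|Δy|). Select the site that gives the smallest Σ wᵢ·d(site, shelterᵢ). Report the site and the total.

Total weighted distance at each candidate:
  North (11, 0): total = 2160
  South (8, 12): total = 820
  East (4, 9): total = 530
  West (10, 9): total = 760
  Central (6, 3): total = 1350
Minimum is at East with total 530 blocks.

East, total 530 blocks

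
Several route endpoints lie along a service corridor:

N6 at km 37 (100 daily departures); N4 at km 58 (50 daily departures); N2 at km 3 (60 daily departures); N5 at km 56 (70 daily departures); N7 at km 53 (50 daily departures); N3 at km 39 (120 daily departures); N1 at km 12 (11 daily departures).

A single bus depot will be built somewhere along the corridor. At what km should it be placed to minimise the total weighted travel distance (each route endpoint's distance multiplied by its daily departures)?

x = 39

For a sum of weighted absolute distances on a line, the optimum is the weighted median (not the mean). Total weight W = 461; half-weight = 230.5.
Sort by position and accumulate weight:
  km 3 (N2, w=60) → cum 60
  km 12 (N1, w=11) → cum 71
  km 37 (N6, w=100) → cum 171
  km 39 (N3, w=120) → cum 291  ≥ 230.5 → median here
  km 53 (N7, w=50) → cum 341
  km 56 (N5, w=70) → cum 411
  km 58 (N4, w=50) → cum 461
Optimal location: km 39.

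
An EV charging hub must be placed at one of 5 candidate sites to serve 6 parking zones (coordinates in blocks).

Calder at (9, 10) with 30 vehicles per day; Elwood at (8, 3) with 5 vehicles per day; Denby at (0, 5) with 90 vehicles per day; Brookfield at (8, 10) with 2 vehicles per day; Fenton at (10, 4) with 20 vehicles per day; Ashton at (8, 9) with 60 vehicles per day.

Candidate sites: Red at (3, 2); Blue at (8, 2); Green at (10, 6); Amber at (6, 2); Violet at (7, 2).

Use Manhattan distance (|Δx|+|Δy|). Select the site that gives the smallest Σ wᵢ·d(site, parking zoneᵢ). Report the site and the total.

Total weighted distance at each candidate:
  Red (3, 2): total = 1916
  Blue (8, 2): total = 1781
  Green (10, 6): total = 1517
  Amber (6, 2): total = 1835
  Violet (7, 2): total = 1808
Minimum is at Green with total 1517 blocks.

Green, total 1517 blocks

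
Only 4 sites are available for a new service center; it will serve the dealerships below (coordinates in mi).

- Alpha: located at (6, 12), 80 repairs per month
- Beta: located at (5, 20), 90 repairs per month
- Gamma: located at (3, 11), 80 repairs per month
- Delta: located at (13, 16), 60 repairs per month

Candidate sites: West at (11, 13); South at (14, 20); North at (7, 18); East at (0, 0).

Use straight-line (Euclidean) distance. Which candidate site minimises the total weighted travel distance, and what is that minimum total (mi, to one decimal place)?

Total weighted distance at each candidate:
  West (11, 13): total = 2113.7
  South (14, 20): total = 3099.5
  North (7, 18): total = 1765.6
  East (0, 0): total = 5077.8
Minimum is at North with total 1765.6 mi.

North, total 1765.6 mi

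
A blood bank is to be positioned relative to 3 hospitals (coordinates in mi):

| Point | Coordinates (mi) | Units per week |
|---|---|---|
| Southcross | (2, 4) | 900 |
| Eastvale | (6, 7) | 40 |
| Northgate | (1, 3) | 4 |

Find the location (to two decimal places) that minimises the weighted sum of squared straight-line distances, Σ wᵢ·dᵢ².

(2.17, 4.12)

The minimiser of Σwᵢ‖p−pᵢ‖² is the weighted centroid p* = (Σwᵢpᵢ)/(Σwᵢ).
Σwᵢ = 944.
Σwᵢxᵢ = 900·2 + 40·6 + 4·1 = 2044.
Σwᵢyᵢ = 900·4 + 40·7 + 4·3 = 3892.
x* = 2044/944 = 2.17, y* = 3892/944 = 4.12.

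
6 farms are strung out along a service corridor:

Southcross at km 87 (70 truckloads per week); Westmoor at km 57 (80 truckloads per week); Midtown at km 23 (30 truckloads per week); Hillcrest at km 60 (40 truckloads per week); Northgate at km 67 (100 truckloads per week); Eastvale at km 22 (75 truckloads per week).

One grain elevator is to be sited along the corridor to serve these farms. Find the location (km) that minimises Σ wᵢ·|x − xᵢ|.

For a sum of weighted absolute distances on a line, the optimum is the weighted median (not the mean). Total weight W = 395; half-weight = 197.5.
Sort by position and accumulate weight:
  km 22 (Eastvale, w=75) → cum 75
  km 23 (Midtown, w=30) → cum 105
  km 57 (Westmoor, w=80) → cum 185
  km 60 (Hillcrest, w=40) → cum 225  ≥ 197.5 → median here
  km 67 (Northgate, w=100) → cum 325
  km 87 (Southcross, w=70) → cum 395
Optimal location: km 60.

x = 60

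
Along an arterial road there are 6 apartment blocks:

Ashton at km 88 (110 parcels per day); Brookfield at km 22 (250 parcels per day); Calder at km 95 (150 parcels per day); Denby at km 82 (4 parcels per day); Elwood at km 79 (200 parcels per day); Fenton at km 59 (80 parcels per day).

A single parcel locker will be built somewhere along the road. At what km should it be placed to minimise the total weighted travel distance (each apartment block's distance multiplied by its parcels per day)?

For a sum of weighted absolute distances on a line, the optimum is the weighted median (not the mean). Total weight W = 794; half-weight = 397.
Sort by position and accumulate weight:
  km 22 (Brookfield, w=250) → cum 250
  km 59 (Fenton, w=80) → cum 330
  km 79 (Elwood, w=200) → cum 530  ≥ 397 → median here
  km 82 (Denby, w=4) → cum 534
  km 88 (Ashton, w=110) → cum 644
  km 95 (Calder, w=150) → cum 794
Optimal location: km 79.

x = 79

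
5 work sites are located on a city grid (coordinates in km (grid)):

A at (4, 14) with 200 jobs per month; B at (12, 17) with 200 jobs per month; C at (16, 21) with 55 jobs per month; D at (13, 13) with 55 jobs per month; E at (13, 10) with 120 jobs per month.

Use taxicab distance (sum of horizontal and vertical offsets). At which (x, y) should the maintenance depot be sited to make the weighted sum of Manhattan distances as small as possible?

(12, 14)

Manhattan distance separates: Σwᵢ(|x−xᵢ|+|y−yᵢ|) = Σwᵢ|x−xᵢ| + Σwᵢ|y−yᵢ|, so x and y are optimised independently as 1-D weighted medians.
Total weight W = 630; half = 315.
x-coordinate, sorted with cumulative weight:
  x=4 (A, w=200) cum 200
  x=12 (B, w=200) cum 400  ← median
  x=13 (D, w=55) cum 455
  x=13 (E, w=120) cum 575
  x=16 (C, w=55) cum 630
⇒ x* = 12
y-coordinate, sorted with cumulative weight:
  y=10 (E, w=120) cum 120
  y=13 (D, w=55) cum 175
  y=14 (A, w=200) cum 375  ← median
  y=17 (B, w=200) cum 575
  y=21 (C, w=55) cum 630
⇒ y* = 14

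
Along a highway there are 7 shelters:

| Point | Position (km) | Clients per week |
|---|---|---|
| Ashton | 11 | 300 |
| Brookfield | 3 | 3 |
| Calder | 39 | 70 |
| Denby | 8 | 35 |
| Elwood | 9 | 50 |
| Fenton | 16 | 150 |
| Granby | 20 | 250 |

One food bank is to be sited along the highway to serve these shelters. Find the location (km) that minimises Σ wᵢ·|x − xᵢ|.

For a sum of weighted absolute distances on a line, the optimum is the weighted median (not the mean). Total weight W = 858; half-weight = 429.
Sort by position and accumulate weight:
  km 3 (Brookfield, w=3) → cum 3
  km 8 (Denby, w=35) → cum 38
  km 9 (Elwood, w=50) → cum 88
  km 11 (Ashton, w=300) → cum 388
  km 16 (Fenton, w=150) → cum 538  ≥ 429 → median here
  km 20 (Granby, w=250) → cum 788
  km 39 (Calder, w=70) → cum 858
Optimal location: km 16.

x = 16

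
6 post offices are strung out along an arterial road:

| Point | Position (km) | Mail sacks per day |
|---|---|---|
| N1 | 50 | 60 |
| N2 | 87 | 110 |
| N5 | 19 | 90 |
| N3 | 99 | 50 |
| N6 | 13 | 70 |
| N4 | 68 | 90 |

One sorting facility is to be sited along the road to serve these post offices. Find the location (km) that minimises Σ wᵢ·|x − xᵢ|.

x = 68

For a sum of weighted absolute distances on a line, the optimum is the weighted median (not the mean). Total weight W = 470; half-weight = 235.
Sort by position and accumulate weight:
  km 13 (N6, w=70) → cum 70
  km 19 (N5, w=90) → cum 160
  km 50 (N1, w=60) → cum 220
  km 68 (N4, w=90) → cum 310  ≥ 235 → median here
  km 87 (N2, w=110) → cum 420
  km 99 (N3, w=50) → cum 470
Optimal location: km 68.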